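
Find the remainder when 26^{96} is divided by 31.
By Fermat: 26^{30} ≡ 1 (mod 31). 96 = 3×30 + 6. So 26^{96} ≡ 26^{6} ≡ 1 (mod 31)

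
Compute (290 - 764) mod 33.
21

(290 - 764) = -474
-474 mod 33 = 21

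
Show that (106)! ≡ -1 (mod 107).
(106)! mod 107 = 106. Since this equals -1 (mod 107), Wilson confirms 107 is prime.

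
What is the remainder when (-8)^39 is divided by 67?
Using repeated squaring. (-8) ≡ 59 (mod 67). 39 = 32 + 4 + 2 + 1 (binary 100111). Repeated squaring mod 67: 59^1 ≡ 59; 59^2 ≡ 59² = 3481 ≡ 64; 59^4 ≡ 64² = 4096 ≡ 9; 59^8 ≡ 9² = 81 ≡ 14; 59^16 ≡ 14² = 196 ≡ 62; 59^32 ≡ 62² = 3844 ≡ 25. Multiply: (-8)^39 ≡ 59^32 × 59^4 × 59^2 × 59^1 ≡ 25 × 9 × 64 × 59 (mod 67): 25 × 9 = 225 ≡ 24; 24 × 64 = 1536 ≡ 62; 62 × 59 = 3658 ≡ 40. So (-8)^39 ≡ 40 (mod 67).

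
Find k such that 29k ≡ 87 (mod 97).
3

Since gcd(29, 97) = 1 divides 87, a solution exists.
Multiply both sides by the inverse of 29 mod 97:
  29^(-1) mod 97 = 87
  x ≡ 87 × 87 ≡ 7569 ≡ 3 (mod 97)
Verification: 29 × 3 = 87 = 0 × 97 + 87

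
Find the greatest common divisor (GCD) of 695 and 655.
5

Using the Euclidean algorithm:
695 = 1 × 655 + 40
655 = 16 × 40 + 15
40 = 2 × 15 + 10
15 = 1 × 10 + 5
10 = 2 × 5 + 0

GCD(695, 655) = 5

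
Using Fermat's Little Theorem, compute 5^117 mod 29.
By Fermat: 5^{28} ≡ 1 (mod 29). 117 = 4×28 + 5. So 5^{117} ≡ 5^{5} ≡ 22 (mod 29)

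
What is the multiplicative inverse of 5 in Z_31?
25

Using Extended Euclidean Algorithm:
gcd(5, 31) = 1
Bezout coefficients: 5 × -6 + 31 × 1 = 1
So 5 × -6 ≡ 1 (mod 31)
The inverse is -6 mod 31 = 25
Verification: 5 × 25 = 125 = 4 × 31 + 1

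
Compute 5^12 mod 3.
Using Fermat: 5^{2} ≡ 1 (mod 3). 12 ≡ 0 (mod 2). So 5^{12} ≡ 5^{0} ≡ 1 (mod 3)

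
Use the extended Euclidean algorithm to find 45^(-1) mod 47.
Extended GCD: 45(23) + 47(-22) = 1. So 45^(-1) ≡ 23 ≡ 23 (mod 47). Verify: 45 × 23 = 1035 ≡ 1 (mod 47)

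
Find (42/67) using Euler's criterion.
(42/67) = 42^{33} mod 67 = -1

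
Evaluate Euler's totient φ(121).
110

Prime factorization: 121 = 11^2
Using the formula φ(n) = n × Π(1 - 1/p) for each prime factor p:
φ(121) = 121 × (1 - 1/11)
φ(121) = 110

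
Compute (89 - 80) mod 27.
9

(89 - 80) = 9
9 mod 27 = 9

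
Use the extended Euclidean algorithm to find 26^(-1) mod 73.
Extended GCD: 26(-14) + 73(5) = 1. So 26^(-1) ≡ 59 ≡ 59 (mod 73). Verify: 26 × 59 = 1534 ≡ 1 (mod 73)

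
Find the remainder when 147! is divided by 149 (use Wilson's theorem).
(148)! = (147)! × (148) ≡ -1 (mod 149). So (147)! ≡ -1 × (148)^(-1) ≡ (-1)×(-1) = 1 (mod 149)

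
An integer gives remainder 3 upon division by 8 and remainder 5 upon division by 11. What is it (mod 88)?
M = 8 × 11 = 88. M₁ = 11, y₁ ≡ 3 (mod 8). M₂ = 8, y₂ ≡ 7 (mod 11). z = 3×11×3 + 5×8×7 ≡ 27 (mod 88). The smallest positive such number is 27.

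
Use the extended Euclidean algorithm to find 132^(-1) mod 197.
Extended GCD: 132(-97) + 197(65) = 1. So 132^(-1) ≡ 100 ≡ 100 (mod 197). Verify: 132 × 100 = 13200 ≡ 1 (mod 197)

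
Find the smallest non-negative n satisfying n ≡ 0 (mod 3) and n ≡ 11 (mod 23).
M = 3 × 23 = 69. M₁ = 23, y₁ ≡ 2 (mod 3). M₂ = 3, y₂ ≡ 8 (mod 23). n = 0×23×2 + 11×3×8 ≡ 57 (mod 69)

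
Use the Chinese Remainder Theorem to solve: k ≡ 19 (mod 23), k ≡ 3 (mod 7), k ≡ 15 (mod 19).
3055

Using the Chinese Remainder Theorem:
M = product of moduli = 3059
For equation 1: M_1 = 133, 133 ≡ 18 (mod 23), inverse of 133 mod 23 is 9 (check: 18 × 9 = 162 ≡ 1 (mod 23))
For equation 2: M_2 = 437, 437 ≡ 3 (mod 7), inverse of 437 mod 7 is 5 (check: 3 × 5 = 15 ≡ 1 (mod 7))
For equation 3: M_3 = 161, 161 ≡ 9 (mod 19), inverse of 161 mod 19 is 17 (check: 9 × 17 = 153 ≡ 1 (mod 19))
Combine: k ≡ Σ r_i×M_i×(M_i⁻¹ mod m_i) = 19×133×9 + 3×437×5 + 15×161×17 = 22743 + 6555 + 41055 = 70353
70353 mod 3059 = 3055
k ≡ 3055 (mod 3059)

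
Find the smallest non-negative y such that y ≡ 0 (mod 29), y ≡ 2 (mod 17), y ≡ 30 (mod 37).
11426

Using the Chinese Remainder Theorem:
M = product of moduli = 18241
For equation 1: M_1 = 629, 629 ≡ 20 (mod 29), inverse of 629 mod 29 is 16 (check: 20 × 16 = 320 ≡ 1 (mod 29))
For equation 2: M_2 = 1073, 1073 ≡ 2 (mod 17), inverse of 1073 mod 17 is 9 (check: 2 × 9 = 18 ≡ 1 (mod 17))
For equation 3: M_3 = 493, 493 ≡ 12 (mod 37), inverse of 493 mod 37 is 34 (check: 12 × 34 = 408 ≡ 1 (mod 37))
Combine: y ≡ Σ r_i×M_i×(M_i⁻¹ mod m_i) = 0×629×16 + 2×1073×9 + 30×493×34 = 0 + 19314 + 502860 = 522174
522174 mod 18241 = 11426
y ≡ 11426 (mod 18241)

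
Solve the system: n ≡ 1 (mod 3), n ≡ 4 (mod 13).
M = 3 × 13 = 39. M₁ = 13, y₁ ≡ 1 (mod 3). M₂ = 3, y₂ ≡ 9 (mod 13). n = 1×13×1 + 4×3×9 ≡ 4 (mod 39)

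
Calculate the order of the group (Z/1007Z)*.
936

Prime factorization: 1007 = 19 × 53
Using the formula φ(n) = n × Π(1 - 1/p) for each prime factor p:
φ(1007) = 1007 × (1 - 1/19) × (1 - 1/53)
φ(1007) = 936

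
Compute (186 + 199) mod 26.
21

(186 + 199) = 385
385 mod 26 = 21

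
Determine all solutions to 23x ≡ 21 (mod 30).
27

Since gcd(23, 30) = 1 divides 21, a solution exists.
Multiply both sides by the inverse of 23 mod 30:
  23^(-1) mod 30 = 17
  x ≡ 17 × 21 ≡ 357 ≡ 27 (mod 30)
Verification: 23 × 27 = 621 = 20 × 30 + 21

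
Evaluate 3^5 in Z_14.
5 = 4 + 1 (binary 101). Repeated squaring mod 14: 3^1 ≡ 3; 3^2 ≡ 3² = 9 ≡ 9; 3^4 ≡ 9² = 81 ≡ 11. Multiply: 3^5 = 3^4 × 3^1 ≡ 11 × 3 (mod 14): 11 × 3 = 33 ≡ 5. So 3^5 ≡ 5 (mod 14).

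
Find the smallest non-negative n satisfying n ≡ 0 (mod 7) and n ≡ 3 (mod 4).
M = 7 × 4 = 28. M₁ = 4, y₁ ≡ 2 (mod 7). M₂ = 7, y₂ ≡ 3 (mod 4). n = 0×4×2 + 3×7×3 ≡ 7 (mod 28)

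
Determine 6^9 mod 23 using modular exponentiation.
9 = 8 + 1 (binary 1001). Repeated squaring mod 23: 6^1 ≡ 6; 6^2 ≡ 6² = 36 ≡ 13; 6^4 ≡ 13² = 169 ≡ 8; 6^8 ≡ 8² = 64 ≡ 18. Multiply: 6^9 = 6^8 × 6^1 ≡ 18 × 6 (mod 23): 18 × 6 = 108 ≡ 16. So 6^9 ≡ 16 (mod 23).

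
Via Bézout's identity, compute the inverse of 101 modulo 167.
Extended GCD: 101(43) + 167(-26) = 1. So 101^(-1) ≡ 43 ≡ 43 (mod 167). Verify: 101 × 43 = 4343 ≡ 1 (mod 167)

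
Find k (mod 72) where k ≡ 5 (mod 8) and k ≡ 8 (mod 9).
M = 8 × 9 = 72. M₁ = 9, y₁ ≡ 1 (mod 8). M₂ = 8, y₂ ≡ 8 (mod 9). k = 5×9×1 + 8×8×8 ≡ 53 (mod 72)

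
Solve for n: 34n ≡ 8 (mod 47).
3

Since gcd(34, 47) = 1 divides 8, a solution exists.
Multiply both sides by the inverse of 34 mod 47:
  34^(-1) mod 47 = 18
  x ≡ 18 × 8 ≡ 144 ≡ 3 (mod 47)
Verification: 34 × 3 = 102 = 2 × 47 + 8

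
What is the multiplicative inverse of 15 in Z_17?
8

Using Extended Euclidean Algorithm:
gcd(15, 17) = 1
Bezout coefficients: 15 × 8 + 17 × -7 = 1
So 15 × 8 ≡ 1 (mod 17)
The inverse is 8 mod 17 = 8
Verification: 15 × 8 = 120 = 7 × 17 + 1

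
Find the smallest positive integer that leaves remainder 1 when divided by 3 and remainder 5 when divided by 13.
M = 3 × 13 = 39. M₁ = 13, y₁ ≡ 1 (mod 3). M₂ = 3, y₂ ≡ 9 (mod 13). z = 1×13×1 + 5×3×9 ≡ 31 (mod 39). The smallest positive such number is 31.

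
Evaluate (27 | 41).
(27/41) = 27^{20} mod 41 = -1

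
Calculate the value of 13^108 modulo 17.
Using Fermat: 13^{16} ≡ 1 (mod 17). 108 ≡ 12 (mod 16). So 13^{108} ≡ 13^{12} ≡ 1 (mod 17)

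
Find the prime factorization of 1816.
2^3 × 227

Divide by primes starting from smallest:
1816 ÷ 2 = 908
908 ÷ 2 = 454
454 ÷ 2 = 227
227 ÷ 227 = 1

1816 = 2^3 × 227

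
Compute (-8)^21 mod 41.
Using repeated squaring. (-8) ≡ 33 (mod 41). 21 = 16 + 4 + 1 (binary 10101). Repeated squaring mod 41: 33^1 ≡ 33; 33^2 ≡ 33² = 1089 ≡ 23; 33^4 ≡ 23² = 529 ≡ 37; 33^8 ≡ 37² = 1369 ≡ 16; 33^16 ≡ 16² = 256 ≡ 10. Multiply: (-8)^21 ≡ 33^16 × 33^4 × 33^1 ≡ 10 × 37 × 33 (mod 41): 10 × 37 = 370 ≡ 1; 1 × 33 = 33 ≡ 33. So (-8)^21 ≡ 33 (mod 41).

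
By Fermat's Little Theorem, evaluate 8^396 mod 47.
By Fermat: 8^{46} ≡ 1 (mod 47). 396 ≡ 28 (mod 46). So 8^{396} ≡ 8^{28} ≡ 9 (mod 47)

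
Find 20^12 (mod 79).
Using repeated squaring. 12 = 8 + 4 (binary 1100). Repeated squaring mod 79: 20^1 ≡ 20; 20^2 ≡ 20² = 400 ≡ 5; 20^4 ≡ 5² = 25 ≡ 25; 20^8 ≡ 25² = 625 ≡ 72. Multiply: 20^12 = 20^8 × 20^4 ≡ 72 × 25 (mod 79): 72 × 25 = 1800 ≡ 62. So 20^12 ≡ 62 (mod 79).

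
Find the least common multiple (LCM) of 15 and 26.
390

First find GCD(15, 26) using the Euclidean algorithm:
15 = 0 × 26 + 15
26 = 1 × 15 + 11
15 = 1 × 11 + 4
11 = 2 × 4 + 3
4 = 1 × 3 + 1
3 = 3 × 1 + 0
GCD(15, 26) = 1

LCM formula: LCM(a, b) = (a × b) / GCD(a, b)
LCM(15, 26) = (15 × 26) / 1
LCM(15, 26) = 390 / 1
LCM(15, 26) = 390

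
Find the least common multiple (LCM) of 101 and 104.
10504

First find GCD(101, 104) using the Euclidean algorithm:
101 = 0 × 104 + 101
104 = 1 × 101 + 3
101 = 33 × 3 + 2
3 = 1 × 2 + 1
2 = 2 × 1 + 0
GCD(101, 104) = 1

LCM formula: LCM(a, b) = (a × b) / GCD(a, b)
LCM(101, 104) = (101 × 104) / 1
LCM(101, 104) = 10504 / 1
LCM(101, 104) = 10504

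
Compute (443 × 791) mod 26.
11

(443 × 791) = 350413
350413 mod 26 = 11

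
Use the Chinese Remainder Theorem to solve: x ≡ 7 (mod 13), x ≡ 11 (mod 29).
M = 13 × 29 = 377. M₁ = 29, y₁ ≡ 9 (mod 13). M₂ = 13, y₂ ≡ 9 (mod 29). x = 7×29×9 + 11×13×9 ≡ 98 (mod 377)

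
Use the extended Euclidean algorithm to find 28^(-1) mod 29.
Extended GCD: 28(-1) + 29(1) = 1. So 28^(-1) ≡ 28 ≡ 28 (mod 29). Verify: 28 × 28 = 784 ≡ 1 (mod 29)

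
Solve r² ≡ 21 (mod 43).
The square roots of 21 mod 43 are 35 and 8. Verify: 35² = 1225 ≡ 21 (mod 43)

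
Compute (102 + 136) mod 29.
6

(102 + 136) = 238
238 mod 29 = 6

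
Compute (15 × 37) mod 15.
0

(15 × 37) = 555
555 mod 15 = 0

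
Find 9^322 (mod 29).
Using Fermat: 9^{28} ≡ 1 (mod 29). 322 ≡ 14 (mod 28). So 9^{322} ≡ 9^{14} ≡ 1 (mod 29)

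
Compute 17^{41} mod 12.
5

Using successive squaring:
Binary expansion of 41: 101001
Powers of 17 mod 12 (each is the square of the previous):
  17^1 ≡ 5 (mod 12)
  17^2 ≡ 5² = 25 ≡ 1 (mod 12)
  17^4 ≡ 1² = 1 ≡ 1 (mod 12)
  17^8 ≡ 1² = 1 ≡ 1 (mod 12)
  17^16 ≡ 1² = 1 ≡ 1 (mod 12)
  17^32 ≡ 1² = 1 ≡ 1 (mod 12)
41 = 32 + 8 + 1, so 17^41 = 17^32 × 17^8 × 17^1 ≡ 1 × 1 × 5 (mod 12)
Multiplying step by step:
  1 × 1 = 1 ≡ 1 (mod 12)
  1 × 5 = 5 ≡ 5 (mod 12)
Result: 17^41 ≡ 5 (mod 12)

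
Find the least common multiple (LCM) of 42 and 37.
1554

First find GCD(42, 37) using the Euclidean algorithm:
42 = 1 × 37 + 5
37 = 7 × 5 + 2
5 = 2 × 2 + 1
2 = 2 × 1 + 0
GCD(42, 37) = 1

LCM formula: LCM(a, b) = (a × b) / GCD(a, b)
LCM(42, 37) = (42 × 37) / 1
LCM(42, 37) = 1554 / 1
LCM(42, 37) = 1554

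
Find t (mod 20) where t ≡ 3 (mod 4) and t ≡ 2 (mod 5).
M = 4 × 5 = 20. M₁ = 5, y₁ ≡ 1 (mod 4). M₂ = 4, y₂ ≡ 4 (mod 5). t = 3×5×1 + 2×4×4 ≡ 7 (mod 20)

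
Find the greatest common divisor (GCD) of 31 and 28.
1

Using the Euclidean algorithm:
31 = 1 × 28 + 3
28 = 9 × 3 + 1
3 = 3 × 1 + 0

GCD(31, 28) = 1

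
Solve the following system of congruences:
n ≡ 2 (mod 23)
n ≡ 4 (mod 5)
94

Using the Chinese Remainder Theorem:
M = product of moduli = 115
For equation 1: M_1 = 5, 5 ≡ 5 (mod 23), inverse of 5 mod 23 is 14 (check: 5 × 14 = 70 ≡ 1 (mod 23))
For equation 2: M_2 = 23, 23 ≡ 3 (mod 5), inverse of 23 mod 5 is 2 (check: 3 × 2 = 6 ≡ 1 (mod 5))
Combine: n ≡ Σ r_i×M_i×(M_i⁻¹ mod m_i) = 2×5×14 + 4×23×2 = 140 + 184 = 324
324 mod 115 = 94
n ≡ 94 (mod 115)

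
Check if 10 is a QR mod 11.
By Euler's criterion: 10^{5} ≡ 10 (mod 11). Since this equals -1 (≡ 10), 10 is not a QR.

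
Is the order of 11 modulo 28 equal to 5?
No, the actual order is 6, not 5.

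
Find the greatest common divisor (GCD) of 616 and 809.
1

Using the Euclidean algorithm:
616 = 0 × 809 + 616
809 = 1 × 616 + 193
616 = 3 × 193 + 37
193 = 5 × 37 + 8
37 = 4 × 8 + 5
8 = 1 × 5 + 3
5 = 1 × 3 + 2
3 = 1 × 2 + 1
2 = 2 × 1 + 0

GCD(616, 809) = 1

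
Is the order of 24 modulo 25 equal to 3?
No, the actual order is 2, not 3.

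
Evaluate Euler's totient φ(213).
140

Prime factorization: 213 = 3 × 71
Using the formula φ(n) = n × Π(1 - 1/p) for each prime factor p:
φ(213) = 213 × (1 - 1/3) × (1 - 1/71)
φ(213) = 140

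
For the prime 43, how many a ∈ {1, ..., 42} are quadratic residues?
For prime 43, there are (p-1)/2 = (43-1)/2 = 21 quadratic residues (excluding 0).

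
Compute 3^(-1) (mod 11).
3^(-1) ≡ 4 (mod 11). Verification: 3 × 4 = 12 ≡ 1 (mod 11)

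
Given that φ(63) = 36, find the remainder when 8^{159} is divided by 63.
By Euler: 8^{36} ≡ 1 (mod 63) since gcd(8, 63) = 1. 159 = 4×36 + 15. So 8^{159} ≡ 8^{15} ≡ 8 (mod 63)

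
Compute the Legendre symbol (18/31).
(18/31) = 18^{15} mod 31 = 1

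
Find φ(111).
72

Prime factorization: 111 = 3 × 37
Using the formula φ(n) = n × Π(1 - 1/p) for each prime factor p:
φ(111) = 111 × (1 - 1/3) × (1 - 1/37)
φ(111) = 72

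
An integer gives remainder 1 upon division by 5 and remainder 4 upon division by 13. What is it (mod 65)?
M = 5 × 13 = 65. M₁ = 13, y₁ ≡ 2 (mod 5). M₂ = 5, y₂ ≡ 8 (mod 13). x = 1×13×2 + 4×5×8 ≡ 56 (mod 65). The smallest positive such number is 56.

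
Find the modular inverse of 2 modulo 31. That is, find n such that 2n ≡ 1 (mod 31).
16

Using Extended Euclidean Algorithm:
gcd(2, 31) = 1
Bezout coefficients: 2 × -15 + 31 × 1 = 1
So 2 × -15 ≡ 1 (mod 31)
The inverse is -15 mod 31 = 16
Verification: 2 × 16 = 32 = 1 × 31 + 1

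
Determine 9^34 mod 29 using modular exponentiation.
Using Fermat: 9^{28} ≡ 1 (mod 29). 34 ≡ 6 (mod 28). So 9^{34} ≡ 9^{6} ≡ 16 (mod 29)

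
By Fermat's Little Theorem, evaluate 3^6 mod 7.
By Fermat's Little Theorem, 3^{6} ≡ 1 (mod 7) since 7 is prime and gcd(3, 7) = 1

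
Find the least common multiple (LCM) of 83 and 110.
9130

First find GCD(83, 110) using the Euclidean algorithm:
83 = 0 × 110 + 83
110 = 1 × 83 + 27
83 = 3 × 27 + 2
27 = 13 × 2 + 1
2 = 2 × 1 + 0
GCD(83, 110) = 1

LCM formula: LCM(a, b) = (a × b) / GCD(a, b)
LCM(83, 110) = (83 × 110) / 1
LCM(83, 110) = 9130 / 1
LCM(83, 110) = 9130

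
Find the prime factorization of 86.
2 × 43

Divide by primes starting from smallest:
86 ÷ 2 = 43
43 ÷ 43 = 1

86 = 2 × 43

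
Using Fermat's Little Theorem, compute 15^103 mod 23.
By Fermat: 15^{22} ≡ 1 (mod 23). 103 = 4×22 + 15. So 15^{103} ≡ 15^{15} ≡ 21 (mod 23)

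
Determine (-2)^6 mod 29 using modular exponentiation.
(-2) ≡ 27 (mod 29). 6 = 4 + 2 (binary 110). Repeated squaring mod 29: 27^1 ≡ 27; 27^2 ≡ 27² = 729 ≡ 4; 27^4 ≡ 4² = 16 ≡ 16. Multiply: (-2)^6 ≡ 27^4 × 27^2 ≡ 16 × 4 (mod 29): 16 × 4 = 64 ≡ 6. So (-2)^6 ≡ 6 (mod 29).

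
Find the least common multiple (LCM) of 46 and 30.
690

First find GCD(46, 30) using the Euclidean algorithm:
46 = 1 × 30 + 16
30 = 1 × 16 + 14
16 = 1 × 14 + 2
14 = 7 × 2 + 0
GCD(46, 30) = 2

LCM formula: LCM(a, b) = (a × b) / GCD(a, b)
LCM(46, 30) = (46 × 30) / 2
LCM(46, 30) = 1380 / 2
LCM(46, 30) = 690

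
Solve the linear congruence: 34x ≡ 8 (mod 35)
27

Since gcd(34, 35) = 1 divides 8, a solution exists.
Multiply both sides by the inverse of 34 mod 35:
  34^(-1) mod 35 = 34
  x ≡ 34 × 8 ≡ 272 ≡ 27 (mod 35)
Verification: 34 × 27 = 918 = 26 × 35 + 8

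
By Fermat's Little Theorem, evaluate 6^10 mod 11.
By Fermat's Little Theorem, 6^{10} ≡ 1 (mod 11) since 11 is prime and gcd(6, 11) = 1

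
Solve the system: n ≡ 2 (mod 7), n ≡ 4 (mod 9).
M = 7 × 9 = 63. M₁ = 9, y₁ ≡ 4 (mod 7). M₂ = 7, y₂ ≡ 4 (mod 9). n = 2×9×4 + 4×7×4 ≡ 58 (mod 63)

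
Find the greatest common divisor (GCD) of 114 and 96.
6

Using the Euclidean algorithm:
114 = 1 × 96 + 18
96 = 5 × 18 + 6
18 = 3 × 6 + 0

GCD(114, 96) = 6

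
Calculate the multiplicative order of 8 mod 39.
Powers of 8 mod 39: 8^1≡8, 8^2≡25, 8^3≡5, 8^4≡1. Order = 4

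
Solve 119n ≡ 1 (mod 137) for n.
119^(-1) ≡ 38 (mod 137). Verification: 119 × 38 = 4522 ≡ 1 (mod 137)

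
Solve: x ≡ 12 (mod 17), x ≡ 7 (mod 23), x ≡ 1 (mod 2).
M = 17 × 23 × 2 = 782. M₁ = 46, y₁ ≡ 10 (mod 17). M₂ = 34, y₂ ≡ 21 (mod 23). M₃ = 391, y₃ ≡ 1 (mod 2). x = 12×46×10 + 7×34×21 + 1×391×1 ≡ 743 (mod 782)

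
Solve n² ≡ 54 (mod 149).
The square roots of 54 mod 149 are 90 and 59. Verify: 90² = 8100 ≡ 54 (mod 149)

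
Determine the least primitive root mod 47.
p - 1 = 46 has prime divisors 2, 23. h is a primitive root mod 47 iff h^(46/q) ≢ 1 (mod 47) for each such q.
h = 2: 2^23 ≡ 1, 2^2 ≡ 4 (mod 47); 2^23 ≡ 1, so not a primitive root.
h = 3: 3^23 ≡ 1, 3^2 ≡ 9 (mod 47); 3^23 ≡ 1, so not a primitive root.
h = 4: 4^23 ≡ 1, 4^2 ≡ 16 (mod 47); 4^23 ≡ 1, so not a primitive root.
h = 5: 5^23 ≡ 46, 5^2 ≡ 25 (mod 47); none is 1, so 5 has order 46 and is a primitive root.
The smallest primitive root mod 47 is g = 5.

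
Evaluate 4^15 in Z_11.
Using Fermat: 4^{10} ≡ 1 (mod 11). 15 ≡ 5 (mod 10). So 4^{15} ≡ 4^{5} ≡ 1 (mod 11)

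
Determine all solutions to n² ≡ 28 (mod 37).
The square roots of 28 mod 37 are 19 and 18. Verify: 19² = 361 ≡ 28 (mod 37)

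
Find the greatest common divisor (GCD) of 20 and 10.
10

Using the Euclidean algorithm:
20 = 2 × 10 + 0

GCD(20, 10) = 10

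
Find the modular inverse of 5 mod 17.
5^(-1) ≡ 7 (mod 17). Verification: 5 × 7 = 35 ≡ 1 (mod 17)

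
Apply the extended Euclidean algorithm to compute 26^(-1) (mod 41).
Extended GCD: 26(-11) + 41(7) = 1. So 26^(-1) ≡ 30 ≡ 30 (mod 41). Verify: 26 × 30 = 780 ≡ 1 (mod 41)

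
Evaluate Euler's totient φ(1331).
1210

Prime factorization: 1331 = 11^3
Using the formula φ(n) = n × Π(1 - 1/p) for each prime factor p:
φ(1331) = 1331 × (1 - 1/11)
φ(1331) = 1210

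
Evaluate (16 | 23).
(16/23) = 16^{11} mod 23 = 1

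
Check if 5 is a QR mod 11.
By Euler's criterion: 5^{5} ≡ 1 (mod 11). Since this equals 1, 5 is a QR.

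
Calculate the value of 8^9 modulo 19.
9 = 8 + 1 (binary 1001). Repeated squaring mod 19: 8^1 ≡ 8; 8^2 ≡ 8² = 64 ≡ 7; 8^4 ≡ 7² = 49 ≡ 11; 8^8 ≡ 11² = 121 ≡ 7. Multiply: 8^9 = 8^8 × 8^1 ≡ 7 × 8 (mod 19): 7 × 8 = 56 ≡ 18. So 8^9 ≡ 18 (mod 19).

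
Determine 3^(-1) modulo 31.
3^(-1) ≡ 21 (mod 31). Verification: 3 × 21 = 63 ≡ 1 (mod 31)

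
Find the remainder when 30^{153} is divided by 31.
By Fermat: 30^{30} ≡ 1 (mod 31). 153 = 5×30 + 3. So 30^{153} ≡ 30^{3} ≡ 30 (mod 31)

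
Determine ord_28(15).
Powers of 15 mod 28: 15^1≡15, 15^2≡1. Order = 2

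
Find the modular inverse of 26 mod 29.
26^(-1) ≡ 19 (mod 29). Verification: 26 × 19 = 494 ≡ 1 (mod 29)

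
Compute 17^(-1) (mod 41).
17^(-1) ≡ 29 (mod 41). Verification: 17 × 29 = 493 ≡ 1 (mod 41)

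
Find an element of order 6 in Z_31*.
6 has order 6 mod 31 since 6^{6} ≡ 1 (mod 31) and no smaller power works.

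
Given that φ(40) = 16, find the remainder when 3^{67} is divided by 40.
By Euler: 3^{16} ≡ 1 (mod 40) since gcd(3, 40) = 1. 67 = 4×16 + 3. So 3^{67} ≡ 3^{3} ≡ 27 (mod 40)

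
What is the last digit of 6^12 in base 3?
Using repeated squaring. 6 ≡ 0 (mod 3). 12 = 8 + 4 (binary 1100). Repeated squaring mod 3: 0^1 ≡ 0; 0^2 ≡ 0² = 0 ≡ 0; 0^4 ≡ 0² = 0 ≡ 0; 0^8 ≡ 0² = 0 ≡ 0. Multiply: 6^12 ≡ 0^8 × 0^4 ≡ 0 × 0 (mod 3): 0 × 0 = 0 ≡ 0. So 6^12 ≡ 0 (mod 3).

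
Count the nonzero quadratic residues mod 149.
For prime 149, there are (p-1)/2 = (149-1)/2 = 74 quadratic residues (excluding 0).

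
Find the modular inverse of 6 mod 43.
6^(-1) ≡ 36 (mod 43). Verification: 6 × 36 = 216 ≡ 1 (mod 43)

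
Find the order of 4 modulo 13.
Powers of 4 mod 13: 4^1≡4, 4^2≡3, 4^3≡12, 4^4≡9, 4^5≡10, 4^6≡1. Order = 6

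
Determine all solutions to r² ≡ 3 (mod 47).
The square roots of 3 mod 47 are 12 and 35. Verify: 12² = 144 ≡ 3 (mod 47)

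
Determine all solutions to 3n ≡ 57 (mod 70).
19

Since gcd(3, 70) = 1 divides 57, a solution exists.
Multiply both sides by the inverse of 3 mod 70:
  3^(-1) mod 70 = 47
  x ≡ 47 × 57 ≡ 2679 ≡ 19 (mod 70)
Verification: 3 × 19 = 57 = 0 × 70 + 57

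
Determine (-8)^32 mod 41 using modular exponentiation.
Using repeated squaring. (-8) ≡ 33 (mod 41). 32 = 32 (binary 100000). Repeated squaring mod 41: 33^1 ≡ 33; 33^2 ≡ 33² = 1089 ≡ 23; 33^4 ≡ 23² = 529 ≡ 37; 33^8 ≡ 37² = 1369 ≡ 16; 33^16 ≡ 16² = 256 ≡ 10; 33^32 ≡ 10² = 100 ≡ 18. So (-8)^32 ≡ 18 (mod 41).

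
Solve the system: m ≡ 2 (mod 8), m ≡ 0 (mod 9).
M = 8 × 9 = 72. M₁ = 9, y₁ ≡ 1 (mod 8). M₂ = 8, y₂ ≡ 8 (mod 9). m = 2×9×1 + 0×8×8 ≡ 18 (mod 72)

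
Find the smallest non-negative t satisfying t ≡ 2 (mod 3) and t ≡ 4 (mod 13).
M = 3 × 13 = 39. M₁ = 13, y₁ ≡ 1 (mod 3). M₂ = 3, y₂ ≡ 9 (mod 13). t = 2×13×1 + 4×3×9 ≡ 17 (mod 39)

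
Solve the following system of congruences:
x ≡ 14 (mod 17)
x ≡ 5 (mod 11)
82

Using the Chinese Remainder Theorem:
M = product of moduli = 187
For equation 1: M_1 = 11, 11 ≡ 11 (mod 17), inverse of 11 mod 17 is 14 (check: 11 × 14 = 154 ≡ 1 (mod 17))
For equation 2: M_2 = 17, 17 ≡ 6 (mod 11), inverse of 17 mod 11 is 2 (check: 6 × 2 = 12 ≡ 1 (mod 11))
Combine: x ≡ Σ r_i×M_i×(M_i⁻¹ mod m_i) = 14×11×14 + 5×17×2 = 2156 + 170 = 2326
2326 mod 187 = 82
x ≡ 82 (mod 187)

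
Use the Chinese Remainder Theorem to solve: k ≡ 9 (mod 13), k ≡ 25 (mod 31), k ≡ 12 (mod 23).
4520

Using the Chinese Remainder Theorem:
M = product of moduli = 9269
For equation 1: M_1 = 713, 713 ≡ 11 (mod 13), inverse of 713 mod 13 is 6 (check: 11 × 6 = 66 ≡ 1 (mod 13))
For equation 2: M_2 = 299, 299 ≡ 20 (mod 31), inverse of 299 mod 31 is 14 (check: 20 × 14 = 280 ≡ 1 (mod 31))
For equation 3: M_3 = 403, 403 ≡ 12 (mod 23), inverse of 403 mod 23 is 2 (check: 12 × 2 = 24 ≡ 1 (mod 23))
Combine: k ≡ Σ r_i×M_i×(M_i⁻¹ mod m_i) = 9×713×6 + 25×299×14 + 12×403×2 = 38502 + 104650 + 9672 = 152824
152824 mod 9269 = 4520
k ≡ 4520 (mod 9269)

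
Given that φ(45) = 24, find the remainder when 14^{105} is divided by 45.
By Euler: 14^{24} ≡ 1 (mod 45) since gcd(14, 45) = 1. 105 = 4×24 + 9. So 14^{105} ≡ 14^{9} ≡ 44 (mod 45)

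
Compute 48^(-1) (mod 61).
14

Using Extended Euclidean Algorithm:
gcd(48, 61) = 1
Bezout coefficients: 48 × 14 + 61 × -11 = 1
So 48 × 14 ≡ 1 (mod 61)
The inverse is 14 mod 61 = 14
Verification: 48 × 14 = 672 = 11 × 61 + 1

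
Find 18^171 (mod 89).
Using Fermat: 18^{88} ≡ 1 (mod 89). 171 ≡ 83 (mod 88). So 18^{171} ≡ 18^{83} ≡ 10 (mod 89)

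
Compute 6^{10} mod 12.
0

Using successive squaring:
Binary expansion of 10: 1010
Powers of 6 mod 12 (each is the square of the previous):
  6^1 ≡ 6 (mod 12)
  6^2 ≡ 6² = 36 ≡ 0 (mod 12)
  6^4 ≡ 0² = 0 ≡ 0 (mod 12)
  6^8 ≡ 0² = 0 ≡ 0 (mod 12)
10 = 8 + 2, so 6^10 = 6^8 × 6^2 ≡ 0 × 0 (mod 12)
Multiplying step by step:
  0 × 0 = 0 ≡ 0 (mod 12)
Result: 6^10 ≡ 0 (mod 12)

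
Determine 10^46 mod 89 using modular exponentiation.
Using repeated squaring. 46 = 32 + 8 + 4 + 2 (binary 101110). Repeated squaring mod 89: 10^1 ≡ 10; 10^2 ≡ 10² = 100 ≡ 11; 10^4 ≡ 11² = 121 ≡ 32; 10^8 ≡ 32² = 1024 ≡ 45; 10^16 ≡ 45² = 2025 ≡ 67; 10^32 ≡ 67² = 4489 ≡ 39. Multiply: 10^46 = 10^32 × 10^8 × 10^4 × 10^2 ≡ 39 × 45 × 32 × 11 (mod 89): 39 × 45 = 1755 ≡ 64; 64 × 32 = 2048 ≡ 1; 1 × 11 = 11 ≡ 11. So 10^46 ≡ 11 (mod 89).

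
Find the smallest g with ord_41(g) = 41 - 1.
p - 1 = 40 has prime divisors 2, 5. h is a primitive root mod 41 iff h^(40/q) ≢ 1 (mod 41) for each such q.
h = 2: 2^20 ≡ 1, 2^8 ≡ 10 (mod 41); 2^20 ≡ 1, so not a primitive root.
h = 3: 3^20 ≡ 40, 3^8 ≡ 1 (mod 41); 3^8 ≡ 1, so not a primitive root.
h = 4: 4^20 ≡ 1, 4^8 ≡ 18 (mod 41); 4^20 ≡ 1, so not a primitive root.
h = 5: 5^20 ≡ 1, 5^8 ≡ 18 (mod 41); 5^20 ≡ 1, so not a primitive root.
h = 6: 6^20 ≡ 40, 6^8 ≡ 10 (mod 41); none is 1, so 6 has order 40 and is a primitive root.
The smallest primitive root mod 41 is g = 6.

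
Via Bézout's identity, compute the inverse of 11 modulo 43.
Extended GCD: 11(4) + 43(-1) = 1. So 11^(-1) ≡ 4 ≡ 4 (mod 43). Verify: 11 × 4 = 44 ≡ 1 (mod 43)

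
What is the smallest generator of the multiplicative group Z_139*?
p - 1 = 138 has prime divisors 2, 3, 23. h is a primitive root mod 139 iff h^(138/q) ≢ 1 (mod 139) for each such q.
h = 2: 2^69 ≡ 138, 2^46 ≡ 96, 2^6 ≡ 64 (mod 139); none is 1, so 2 has order 138 and is a primitive root.
The smallest primitive root mod 139 is g = 2.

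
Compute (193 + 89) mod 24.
18

(193 + 89) = 282
282 mod 24 = 18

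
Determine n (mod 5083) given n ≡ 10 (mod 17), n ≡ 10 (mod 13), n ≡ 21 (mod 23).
1999

Using the Chinese Remainder Theorem:
M = product of moduli = 5083
For equation 1: M_1 = 299, 299 ≡ 10 (mod 17), inverse of 299 mod 17 is 12 (check: 10 × 12 = 120 ≡ 1 (mod 17))
For equation 2: M_2 = 391, 391 ≡ 1 (mod 13), inverse of 391 mod 13 is 1 (check: 1 × 1 = 1 ≡ 1 (mod 13))
For equation 3: M_3 = 221, 221 ≡ 14 (mod 23), inverse of 221 mod 23 is 5 (check: 14 × 5 = 70 ≡ 1 (mod 23))
Combine: n ≡ Σ r_i×M_i×(M_i⁻¹ mod m_i) = 10×299×12 + 10×391×1 + 21×221×5 = 35880 + 3910 + 23205 = 62995
62995 mod 5083 = 1999
n ≡ 1999 (mod 5083)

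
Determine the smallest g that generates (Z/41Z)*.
6

A primitive root g modulo p has order p-1 = 40
Prime divisors of 40: [2, 5]
g is a primitive root iff g^(40/q) ≢ 1 (mod 41) for each prime divisor q
Testing small values:
  g = 2: 2^20 ≡ 1, 2^8 ≡ 10 (mod 41) → 2^20 ≡ 1, not primitive root
  g = 3: 3^20 ≡ 40, 3^8 ≡ 1 (mod 41) → 3^8 ≡ 1, not primitive root
  g = 4: 4^20 ≡ 1, 4^8 ≡ 18 (mod 41) → 4^20 ≡ 1, not primitive root
  g = 5: 5^20 ≡ 1, 5^8 ≡ 18 (mod 41) → 5^20 ≡ 1, not primitive root
  g = 6: 6^20 ≡ 40, 6^8 ≡ 10 (mod 41) → none is 1, primitive root!
The smallest primitive root is 6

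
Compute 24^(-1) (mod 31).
22

Using Extended Euclidean Algorithm:
gcd(24, 31) = 1
Bezout coefficients: 24 × -9 + 31 × 7 = 1
So 24 × -9 ≡ 1 (mod 31)
The inverse is -9 mod 31 = 22
Verification: 24 × 22 = 528 = 17 × 31 + 1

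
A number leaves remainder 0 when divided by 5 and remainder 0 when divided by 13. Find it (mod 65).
M = 5 × 13 = 65. M₁ = 13, y₁ ≡ 2 (mod 5). M₂ = 5, y₂ ≡ 8 (mod 13). k = 0×13×2 + 0×5×8 ≡ 0 (mod 65)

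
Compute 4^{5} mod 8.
0

Using successive squaring:
Binary expansion of 5: 101
Powers of 4 mod 8 (each is the square of the previous):
  4^1 ≡ 4 (mod 8)
  4^2 ≡ 4² = 16 ≡ 0 (mod 8)
  4^4 ≡ 0² = 0 ≡ 0 (mod 8)
5 = 4 + 1, so 4^5 = 4^4 × 4^1 ≡ 0 × 4 (mod 8)
Multiplying step by step:
  0 × 4 = 0 ≡ 0 (mod 8)
Result: 4^5 ≡ 0 (mod 8)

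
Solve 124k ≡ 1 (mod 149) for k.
124^(-1) ≡ 143 (mod 149). Verification: 124 × 143 = 17732 ≡ 1 (mod 149)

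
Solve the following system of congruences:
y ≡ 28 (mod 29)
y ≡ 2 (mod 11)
57

Using the Chinese Remainder Theorem:
M = product of moduli = 319
For equation 1: M_1 = 11, 11 ≡ 11 (mod 29), inverse of 11 mod 29 is 8 (check: 11 × 8 = 88 ≡ 1 (mod 29))
For equation 2: M_2 = 29, 29 ≡ 7 (mod 11), inverse of 29 mod 11 is 8 (check: 7 × 8 = 56 ≡ 1 (mod 11))
Combine: y ≡ Σ r_i×M_i×(M_i⁻¹ mod m_i) = 28×11×8 + 2×29×8 = 2464 + 464 = 2928
2928 mod 319 = 57
y ≡ 57 (mod 319)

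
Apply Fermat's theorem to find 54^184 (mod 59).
By Fermat: 54^{58} ≡ 1 (mod 59). 184 = 3×58 + 10. So 54^{184} ≡ 54^{10} ≡ 4 (mod 59)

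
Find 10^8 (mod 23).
8 = 8 (binary 1000). Repeated squaring mod 23: 10^1 ≡ 10; 10^2 ≡ 10² = 100 ≡ 8; 10^4 ≡ 8² = 64 ≡ 18; 10^8 ≡ 18² = 324 ≡ 2. So 10^8 ≡ 2 (mod 23).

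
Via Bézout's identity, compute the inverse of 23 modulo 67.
Extended GCD: 23(-32) + 67(11) = 1. So 23^(-1) ≡ 35 ≡ 35 (mod 67). Verify: 23 × 35 = 805 ≡ 1 (mod 67)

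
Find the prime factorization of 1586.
2 × 13 × 61

Divide by primes starting from smallest:
1586 ÷ 2 = 793
793 ÷ 13 = 61
61 ÷ 61 = 1

1586 = 2 × 13 × 61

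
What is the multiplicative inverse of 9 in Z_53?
6

Using Extended Euclidean Algorithm:
gcd(9, 53) = 1
Bezout coefficients: 9 × 6 + 53 × -1 = 1
So 9 × 6 ≡ 1 (mod 53)
The inverse is 6 mod 53 = 6
Verification: 9 × 6 = 54 = 1 × 53 + 1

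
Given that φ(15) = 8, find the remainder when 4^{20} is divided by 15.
By Euler: 4^{8} ≡ 1 (mod 15) since gcd(4, 15) = 1. 20 = 2×8 + 4. So 4^{20} ≡ 4^{4} ≡ 1 (mod 15)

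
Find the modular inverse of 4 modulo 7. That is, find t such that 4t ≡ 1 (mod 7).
2

Using Extended Euclidean Algorithm:
gcd(4, 7) = 1
Bezout coefficients: 4 × 2 + 7 × -1 = 1
So 4 × 2 ≡ 1 (mod 7)
The inverse is 2 mod 7 = 2
Verification: 4 × 2 = 8 = 1 × 7 + 1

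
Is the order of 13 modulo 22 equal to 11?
No, the actual order is 10, not 11.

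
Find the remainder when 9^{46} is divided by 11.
By Fermat: 9^{10} ≡ 1 (mod 11). 46 = 4×10 + 6. So 9^{46} ≡ 9^{6} ≡ 9 (mod 11)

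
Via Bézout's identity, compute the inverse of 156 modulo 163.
Extended GCD: 156(-70) + 163(67) = 1. So 156^(-1) ≡ 93 ≡ 93 (mod 163). Verify: 156 × 93 = 14508 ≡ 1 (mod 163)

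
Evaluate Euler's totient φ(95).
72

Prime factorization: 95 = 5 × 19
Using the formula φ(n) = n × Π(1 - 1/p) for each prime factor p:
φ(95) = 95 × (1 - 1/5) × (1 - 1/19)
φ(95) = 72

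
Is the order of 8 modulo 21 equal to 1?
No, the actual order is 2, not 1.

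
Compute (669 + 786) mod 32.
15

(669 + 786) = 1455
1455 mod 32 = 15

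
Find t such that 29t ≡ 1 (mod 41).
29^(-1) ≡ 17 (mod 41). Verification: 29 × 17 = 493 ≡ 1 (mod 41)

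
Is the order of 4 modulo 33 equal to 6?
No, the actual order is 5, not 6.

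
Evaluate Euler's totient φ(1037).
960

Prime factorization: 1037 = 17 × 61
Using the formula φ(n) = n × Π(1 - 1/p) for each prime factor p:
φ(1037) = 1037 × (1 - 1/17) × (1 - 1/61)
φ(1037) = 960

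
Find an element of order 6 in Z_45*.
11 has order 6 mod 45 since 11^{6} ≡ 1 (mod 45) and no smaller power works.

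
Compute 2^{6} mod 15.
4

Using successive squaring:
Binary expansion of 6: 110
Powers of 2 mod 15 (each is the square of the previous):
  2^1 ≡ 2 (mod 15)
  2^2 ≡ 2² = 4 ≡ 4 (mod 15)
  2^4 ≡ 4² = 16 ≡ 1 (mod 15)
6 = 4 + 2, so 2^6 = 2^4 × 2^2 ≡ 1 × 4 (mod 15)
Multiplying step by step:
  1 × 4 = 4 ≡ 4 (mod 15)
Result: 2^6 ≡ 4 (mod 15)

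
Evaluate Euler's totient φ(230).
88

Prime factorization: 230 = 2 × 5 × 23
Using the formula φ(n) = n × Π(1 - 1/p) for each prime factor p:
φ(230) = 230 × (1 - 1/2) × (1 - 1/5) × (1 - 1/23)
φ(230) = 88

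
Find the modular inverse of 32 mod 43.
32^(-1) ≡ 39 (mod 43). Verification: 32 × 39 = 1248 ≡ 1 (mod 43)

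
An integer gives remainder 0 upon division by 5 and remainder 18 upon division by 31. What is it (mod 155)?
M = 5 × 31 = 155. M₁ = 31, y₁ ≡ 1 (mod 5). M₂ = 5, y₂ ≡ 25 (mod 31). y = 0×31×1 + 18×5×25 ≡ 80 (mod 155). The smallest positive such number is 80.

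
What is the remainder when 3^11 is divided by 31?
Using repeated squaring. 11 = 8 + 2 + 1 (binary 1011). Repeated squaring mod 31: 3^1 ≡ 3; 3^2 ≡ 3² = 9 ≡ 9; 3^4 ≡ 9² = 81 ≡ 19; 3^8 ≡ 19² = 361 ≡ 20. Multiply: 3^11 = 3^8 × 3^2 × 3^1 ≡ 20 × 9 × 3 (mod 31): 20 × 9 = 180 ≡ 25; 25 × 3 = 75 ≡ 13. So 3^11 ≡ 13 (mod 31).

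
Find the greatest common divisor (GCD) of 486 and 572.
2

Using the Euclidean algorithm:
486 = 0 × 572 + 486
572 = 1 × 486 + 86
486 = 5 × 86 + 56
86 = 1 × 56 + 30
56 = 1 × 30 + 26
30 = 1 × 26 + 4
26 = 6 × 4 + 2
4 = 2 × 2 + 0

GCD(486, 572) = 2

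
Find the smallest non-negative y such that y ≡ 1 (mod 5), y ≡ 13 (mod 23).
36

Using the Chinese Remainder Theorem:
M = product of moduli = 115
For equation 1: M_1 = 23, 23 ≡ 3 (mod 5), inverse of 23 mod 5 is 2 (check: 3 × 2 = 6 ≡ 1 (mod 5))
For equation 2: M_2 = 5, 5 ≡ 5 (mod 23), inverse of 5 mod 23 is 14 (check: 5 × 14 = 70 ≡ 1 (mod 23))
Combine: y ≡ Σ r_i×M_i×(M_i⁻¹ mod m_i) = 1×23×2 + 13×5×14 = 46 + 910 = 956
956 mod 115 = 36
y ≡ 36 (mod 115)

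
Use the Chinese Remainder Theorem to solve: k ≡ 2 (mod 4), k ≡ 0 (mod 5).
M = 4 × 5 = 20. M₁ = 5, y₁ ≡ 1 (mod 4). M₂ = 4, y₂ ≡ 4 (mod 5). k = 2×5×1 + 0×4×4 ≡ 10 (mod 20)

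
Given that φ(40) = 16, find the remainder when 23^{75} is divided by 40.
By Euler: 23^{16} ≡ 1 (mod 40) since gcd(23, 40) = 1. 75 = 4×16 + 11. So 23^{75} ≡ 23^{11} ≡ 7 (mod 40)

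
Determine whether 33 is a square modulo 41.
By Euler's criterion: 33^{20} ≡ 1 (mod 41). Since this equals 1, 33 is a QR.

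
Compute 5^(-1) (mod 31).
25

Using Extended Euclidean Algorithm:
gcd(5, 31) = 1
Bezout coefficients: 5 × -6 + 31 × 1 = 1
So 5 × -6 ≡ 1 (mod 31)
The inverse is -6 mod 31 = 25
Verification: 5 × 25 = 125 = 4 × 31 + 1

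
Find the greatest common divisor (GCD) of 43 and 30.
1

Using the Euclidean algorithm:
43 = 1 × 30 + 13
30 = 2 × 13 + 4
13 = 3 × 4 + 1
4 = 4 × 1 + 0

GCD(43, 30) = 1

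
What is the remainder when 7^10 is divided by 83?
10 = 8 + 2 (binary 1010). Repeated squaring mod 83: 7^1 ≡ 7; 7^2 ≡ 7² = 49 ≡ 49; 7^4 ≡ 49² = 2401 ≡ 77; 7^8 ≡ 77² = 5929 ≡ 36. Multiply: 7^10 = 7^8 × 7^2 ≡ 36 × 49 (mod 83): 36 × 49 = 1764 ≡ 21. So 7^10 ≡ 21 (mod 83).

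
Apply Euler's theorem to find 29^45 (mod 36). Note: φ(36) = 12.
By Euler: 29^{12} ≡ 1 (mod 36) since gcd(29, 36) = 1. 45 = 3×12 + 9. So 29^{45} ≡ 29^{9} ≡ 17 (mod 36)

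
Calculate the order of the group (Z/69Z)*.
44

Prime factorization: 69 = 3 × 23
Using the formula φ(n) = n × Π(1 - 1/p) for each prime factor p:
φ(69) = 69 × (1 - 1/3) × (1 - 1/23)
φ(69) = 44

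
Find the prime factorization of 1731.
3 × 577

Divide by primes starting from smallest:
1731 ÷ 3 = 577
577 ÷ 577 = 1

1731 = 3 × 577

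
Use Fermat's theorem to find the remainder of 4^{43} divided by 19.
6

By Fermat's Little Theorem, a^(p-1) ≡ 1 (mod p) for prime p and gcd(a, p) = 1
Here p = 19, so 4^18 ≡ 1 (mod 19)
We can reduce the exponent: 43 mod 18 = 7
So 4^43 ≡ 4^7 (mod 19)
Computing: 4^7 mod 19 = 6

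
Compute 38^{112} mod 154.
102

Using successive squaring:
Binary expansion of 112: 1110000
Powers of 38 mod 154 (each is the square of the previous):
  38^1 ≡ 38 (mod 154)
  38^2 ≡ 38² = 1444 ≡ 58 (mod 154)
  38^4 ≡ 58² = 3364 ≡ 130 (mod 154)
  38^8 ≡ 130² = 16900 ≡ 114 (mod 154)
  38^16 ≡ 114² = 12996 ≡ 60 (mod 154)
  38^32 ≡ 60² = 3600 ≡ 58 (mod 154)
  38^64 ≡ 58² = 3364 ≡ 130 (mod 154)
112 = 64 + 32 + 16, so 38^112 = 38^64 × 38^32 × 38^16 ≡ 130 × 58 × 60 (mod 154)
Multiplying step by step:
  130 × 58 = 7540 ≡ 148 (mod 154)
  148 × 60 = 8880 ≡ 102 (mod 154)
Result: 38^112 ≡ 102 (mod 154)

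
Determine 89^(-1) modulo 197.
89^(-1) ≡ 31 (mod 197). Verification: 89 × 31 = 2759 ≡ 1 (mod 197)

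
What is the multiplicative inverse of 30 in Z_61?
59

Using Extended Euclidean Algorithm:
gcd(30, 61) = 1
Bezout coefficients: 30 × -2 + 61 × 1 = 1
So 30 × -2 ≡ 1 (mod 61)
The inverse is -2 mod 61 = 59
Verification: 30 × 59 = 1770 = 29 × 61 + 1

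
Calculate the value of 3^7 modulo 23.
7 = 4 + 2 + 1 (binary 111). Repeated squaring mod 23: 3^1 ≡ 3; 3^2 ≡ 3² = 9 ≡ 9; 3^4 ≡ 9² = 81 ≡ 12. Multiply: 3^7 = 3^4 × 3^2 × 3^1 ≡ 12 × 9 × 3 (mod 23): 12 × 9 = 108 ≡ 16; 16 × 3 = 48 ≡ 2. So 3^7 ≡ 2 (mod 23).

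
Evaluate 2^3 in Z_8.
3 = 2 + 1 (binary 11). Repeated squaring mod 8: 2^1 ≡ 2; 2^2 ≡ 2² = 4 ≡ 4. Multiply: 2^3 = 2^2 × 2^1 ≡ 4 × 2 (mod 8): 4 × 2 = 8 ≡ 0. So 2^3 ≡ 0 (mod 8).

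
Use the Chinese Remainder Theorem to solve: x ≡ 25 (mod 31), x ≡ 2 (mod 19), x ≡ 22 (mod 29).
4923

Using the Chinese Remainder Theorem:
M = product of moduli = 17081
For equation 1: M_1 = 551, 551 ≡ 24 (mod 31), inverse of 551 mod 31 is 22 (check: 24 × 22 = 528 ≡ 1 (mod 31))
For equation 2: M_2 = 899, 899 ≡ 6 (mod 19), inverse of 899 mod 19 is 16 (check: 6 × 16 = 96 ≡ 1 (mod 19))
For equation 3: M_3 = 589, 589 ≡ 9 (mod 29), inverse of 589 mod 29 is 13 (check: 9 × 13 = 117 ≡ 1 (mod 29))
Combine: x ≡ Σ r_i×M_i×(M_i⁻¹ mod m_i) = 25×551×22 + 2×899×16 + 22×589×13 = 303050 + 28768 + 168454 = 500272
500272 mod 17081 = 4923
x ≡ 4923 (mod 17081)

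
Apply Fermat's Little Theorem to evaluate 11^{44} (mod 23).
1

By Fermat's Little Theorem, a^(p-1) ≡ 1 (mod p) for prime p and gcd(a, p) = 1
Here p = 23, so 11^22 ≡ 1 (mod 23)
We can reduce the exponent: 44 mod 22 = 0
So 11^44 ≡ 11^0 (mod 23)
Computing: 11^0 mod 23 = 1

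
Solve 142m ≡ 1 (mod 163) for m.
142^(-1) ≡ 31 (mod 163). Verification: 142 × 31 = 4402 ≡ 1 (mod 163)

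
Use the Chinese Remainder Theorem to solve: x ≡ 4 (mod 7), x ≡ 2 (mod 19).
116

Using the Chinese Remainder Theorem:
M = product of moduli = 133
For equation 1: M_1 = 19, 19 ≡ 5 (mod 7), inverse of 19 mod 7 is 3 (check: 5 × 3 = 15 ≡ 1 (mod 7))
For equation 2: M_2 = 7, 7 ≡ 7 (mod 19), inverse of 7 mod 19 is 11 (check: 7 × 11 = 77 ≡ 1 (mod 19))
Combine: x ≡ Σ r_i×M_i×(M_i⁻¹ mod m_i) = 4×19×3 + 2×7×11 = 228 + 154 = 382
382 mod 133 = 116
x ≡ 116 (mod 133)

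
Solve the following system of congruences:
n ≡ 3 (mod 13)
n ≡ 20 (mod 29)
107

Using the Chinese Remainder Theorem:
M = product of moduli = 377
For equation 1: M_1 = 29, 29 ≡ 3 (mod 13), inverse of 29 mod 13 is 9 (check: 3 × 9 = 27 ≡ 1 (mod 13))
For equation 2: M_2 = 13, 13 ≡ 13 (mod 29), inverse of 13 mod 29 is 9 (check: 13 × 9 = 117 ≡ 1 (mod 29))
Combine: n ≡ Σ r_i×M_i×(M_i⁻¹ mod m_i) = 3×29×9 + 20×13×9 = 783 + 2340 = 3123
3123 mod 377 = 107
n ≡ 107 (mod 377)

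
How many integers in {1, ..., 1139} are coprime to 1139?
1056

Prime factorization: 1139 = 17 × 67
Using the formula φ(n) = n × Π(1 - 1/p) for each prime factor p:
φ(1139) = 1139 × (1 - 1/17) × (1 - 1/67)
φ(1139) = 1056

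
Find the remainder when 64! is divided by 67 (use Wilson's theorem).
(66)! = (64)! × (65) × (66) ≡ -1 (mod 67). So (64)! ≡ -1 × [(66)(65)]^(-1) ≡ 33 (mod 67)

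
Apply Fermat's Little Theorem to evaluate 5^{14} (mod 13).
12

By Fermat's Little Theorem, a^(p-1) ≡ 1 (mod p) for prime p and gcd(a, p) = 1
Here p = 13, so 5^12 ≡ 1 (mod 13)
We can reduce the exponent: 14 mod 12 = 2
So 5^14 ≡ 5^2 (mod 13)
Computing: 5^2 mod 13 = 12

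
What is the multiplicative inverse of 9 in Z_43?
24

Using Extended Euclidean Algorithm:
gcd(9, 43) = 1
Bezout coefficients: 9 × -19 + 43 × 4 = 1
So 9 × -19 ≡ 1 (mod 43)
The inverse is -19 mod 43 = 24
Verification: 9 × 24 = 216 = 5 × 43 + 1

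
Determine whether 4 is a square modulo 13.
By Euler's criterion: 4^{6} ≡ 1 (mod 13). Since this equals 1, 4 is a QR.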